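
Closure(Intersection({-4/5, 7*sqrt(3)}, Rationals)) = {-4/5}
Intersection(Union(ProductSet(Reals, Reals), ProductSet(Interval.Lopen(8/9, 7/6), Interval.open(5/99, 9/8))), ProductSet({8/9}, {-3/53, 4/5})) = ProductSet({8/9}, {-3/53, 4/5})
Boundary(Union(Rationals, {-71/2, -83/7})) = Reals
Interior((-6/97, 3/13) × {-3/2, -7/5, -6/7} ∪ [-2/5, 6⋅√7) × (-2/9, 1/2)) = (-2/5, 6⋅√7) × (-2/9, 1/2)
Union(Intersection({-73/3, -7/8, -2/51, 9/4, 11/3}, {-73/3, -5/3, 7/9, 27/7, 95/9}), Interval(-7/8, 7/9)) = Union({-73/3}, Interval(-7/8, 7/9))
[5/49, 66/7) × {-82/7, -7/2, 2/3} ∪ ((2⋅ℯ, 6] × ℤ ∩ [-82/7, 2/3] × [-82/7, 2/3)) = [5/49, 66/7) × {-82/7, -7/2, 2/3}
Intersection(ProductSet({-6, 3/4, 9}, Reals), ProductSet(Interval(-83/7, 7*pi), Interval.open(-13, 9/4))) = ProductSet({-6, 3/4, 9}, Interval.open(-13, 9/4))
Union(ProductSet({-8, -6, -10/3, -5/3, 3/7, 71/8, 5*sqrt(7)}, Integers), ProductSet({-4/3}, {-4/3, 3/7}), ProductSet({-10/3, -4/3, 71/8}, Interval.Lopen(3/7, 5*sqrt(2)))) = Union(ProductSet({-4/3}, {-4/3, 3/7}), ProductSet({-10/3, -4/3, 71/8}, Interval.Lopen(3/7, 5*sqrt(2))), ProductSet({-8, -6, -10/3, -5/3, 3/7, 71/8, 5*sqrt(7)}, Integers))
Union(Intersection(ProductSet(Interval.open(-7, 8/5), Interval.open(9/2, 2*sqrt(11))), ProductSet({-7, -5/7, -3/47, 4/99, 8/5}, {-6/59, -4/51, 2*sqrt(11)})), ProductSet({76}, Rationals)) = ProductSet({76}, Rationals)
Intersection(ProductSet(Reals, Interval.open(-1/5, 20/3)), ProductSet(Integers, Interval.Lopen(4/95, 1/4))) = ProductSet(Integers, Interval.Lopen(4/95, 1/4))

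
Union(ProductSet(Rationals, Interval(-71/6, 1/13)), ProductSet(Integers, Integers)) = Union(ProductSet(Integers, Integers), ProductSet(Rationals, Interval(-71/6, 1/13)))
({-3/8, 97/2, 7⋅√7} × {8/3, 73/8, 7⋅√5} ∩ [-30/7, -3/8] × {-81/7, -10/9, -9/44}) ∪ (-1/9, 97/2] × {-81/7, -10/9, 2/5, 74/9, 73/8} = (-1/9, 97/2] × {-81/7, -10/9, 2/5, 74/9, 73/8}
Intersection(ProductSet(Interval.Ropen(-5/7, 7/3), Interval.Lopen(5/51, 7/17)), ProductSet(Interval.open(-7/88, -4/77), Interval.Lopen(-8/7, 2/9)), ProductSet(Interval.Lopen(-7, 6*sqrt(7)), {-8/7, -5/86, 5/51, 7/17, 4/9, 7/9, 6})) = EmptySet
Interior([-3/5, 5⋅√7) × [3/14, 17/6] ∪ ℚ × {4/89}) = ((ℚ \ (-∞, ∞)) × {4/89}) ∪ ((-3/5, 5⋅√7) × (3/14, 17/6))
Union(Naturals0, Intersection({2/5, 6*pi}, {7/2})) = Naturals0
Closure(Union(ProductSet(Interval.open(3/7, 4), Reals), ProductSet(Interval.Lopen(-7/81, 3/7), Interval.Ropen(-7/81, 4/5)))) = Union(ProductSet({-7/81, 3/7}, Interval(-7/81, 4/5)), ProductSet(Interval(-7/81, 3/7), {-7/81, 4/5}), ProductSet(Interval.Lopen(-7/81, 3/7), Interval.Ropen(-7/81, 4/5)), ProductSet(Interval(3/7, 4), Reals))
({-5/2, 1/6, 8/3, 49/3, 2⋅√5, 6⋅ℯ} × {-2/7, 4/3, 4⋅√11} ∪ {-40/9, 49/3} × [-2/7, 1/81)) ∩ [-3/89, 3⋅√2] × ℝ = {1/6, 8/3} × {-2/7, 4/3, 4⋅√11}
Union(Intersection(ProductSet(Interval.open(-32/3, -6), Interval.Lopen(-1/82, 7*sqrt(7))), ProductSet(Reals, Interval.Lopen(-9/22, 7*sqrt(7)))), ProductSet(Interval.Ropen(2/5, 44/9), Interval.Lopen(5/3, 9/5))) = Union(ProductSet(Interval.open(-32/3, -6), Interval.Lopen(-1/82, 7*sqrt(7))), ProductSet(Interval.Ropen(2/5, 44/9), Interval.Lopen(5/3, 9/5)))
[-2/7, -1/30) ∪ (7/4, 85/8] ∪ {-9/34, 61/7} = [-2/7, -1/30) ∪ (7/4, 85/8]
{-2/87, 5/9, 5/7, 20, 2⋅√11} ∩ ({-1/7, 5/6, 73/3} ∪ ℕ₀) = {20}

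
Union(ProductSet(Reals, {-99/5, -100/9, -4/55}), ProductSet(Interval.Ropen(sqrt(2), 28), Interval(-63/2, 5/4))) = Union(ProductSet(Interval.Ropen(sqrt(2), 28), Interval(-63/2, 5/4)), ProductSet(Reals, {-99/5, -100/9, -4/55}))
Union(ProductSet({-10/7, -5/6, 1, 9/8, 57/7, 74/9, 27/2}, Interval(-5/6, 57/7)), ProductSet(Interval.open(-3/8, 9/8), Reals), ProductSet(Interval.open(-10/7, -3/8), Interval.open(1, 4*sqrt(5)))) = Union(ProductSet({-10/7, -5/6, 1, 9/8, 57/7, 74/9, 27/2}, Interval(-5/6, 57/7)), ProductSet(Interval.open(-10/7, -3/8), Interval.open(1, 4*sqrt(5))), ProductSet(Interval.open(-3/8, 9/8), Reals))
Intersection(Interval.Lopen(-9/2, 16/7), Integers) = Range(-4, 3, 1)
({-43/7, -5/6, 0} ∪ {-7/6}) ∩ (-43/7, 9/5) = {-7/6, -5/6, 0}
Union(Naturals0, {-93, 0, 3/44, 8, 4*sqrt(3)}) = Union({-93, 3/44, 4*sqrt(3)}, Naturals0)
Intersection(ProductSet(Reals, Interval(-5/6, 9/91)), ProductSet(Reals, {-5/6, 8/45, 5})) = ProductSet(Reals, {-5/6})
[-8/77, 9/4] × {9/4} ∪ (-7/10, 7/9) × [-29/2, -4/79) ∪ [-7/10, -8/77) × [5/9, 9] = ([-8/77, 9/4] × {9/4}) ∪ ([-7/10, -8/77) × [5/9, 9]) ∪ ((-7/10, 7/9) × [-29/2, -4/79))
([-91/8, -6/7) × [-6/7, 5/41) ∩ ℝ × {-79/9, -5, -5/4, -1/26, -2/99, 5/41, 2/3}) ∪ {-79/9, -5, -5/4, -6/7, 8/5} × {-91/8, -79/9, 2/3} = ([-91/8, -6/7) × {-1/26, -2/99}) ∪ ({-79/9, -5, -5/4, -6/7, 8/5} × {-91/8, -79/9, 2/3})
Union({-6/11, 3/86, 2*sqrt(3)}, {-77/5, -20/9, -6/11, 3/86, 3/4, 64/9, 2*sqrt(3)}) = {-77/5, -20/9, -6/11, 3/86, 3/4, 64/9, 2*sqrt(3)}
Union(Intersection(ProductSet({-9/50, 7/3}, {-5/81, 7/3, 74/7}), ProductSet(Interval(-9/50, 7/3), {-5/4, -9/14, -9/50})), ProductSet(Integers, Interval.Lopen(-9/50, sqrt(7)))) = ProductSet(Integers, Interval.Lopen(-9/50, sqrt(7)))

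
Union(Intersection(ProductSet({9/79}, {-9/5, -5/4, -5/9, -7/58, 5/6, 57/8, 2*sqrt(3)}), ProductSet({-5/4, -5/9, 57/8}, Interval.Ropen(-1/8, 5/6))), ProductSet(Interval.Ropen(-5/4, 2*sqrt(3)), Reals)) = ProductSet(Interval.Ropen(-5/4, 2*sqrt(3)), Reals)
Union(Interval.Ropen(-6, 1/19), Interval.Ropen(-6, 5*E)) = Interval.Ropen(-6, 5*E)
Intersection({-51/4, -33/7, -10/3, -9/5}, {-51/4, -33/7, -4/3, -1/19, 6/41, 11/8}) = {-51/4, -33/7}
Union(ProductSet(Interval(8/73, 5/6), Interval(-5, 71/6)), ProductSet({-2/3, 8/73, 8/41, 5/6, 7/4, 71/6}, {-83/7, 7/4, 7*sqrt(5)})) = Union(ProductSet({-2/3, 8/73, 8/41, 5/6, 7/4, 71/6}, {-83/7, 7/4, 7*sqrt(5)}), ProductSet(Interval(8/73, 5/6), Interval(-5, 71/6)))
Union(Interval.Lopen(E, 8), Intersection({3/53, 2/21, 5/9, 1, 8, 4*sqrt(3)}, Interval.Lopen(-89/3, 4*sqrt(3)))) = Union({3/53, 2/21, 5/9, 1}, Interval.Lopen(E, 8))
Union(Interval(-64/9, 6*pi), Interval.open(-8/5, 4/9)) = Interval(-64/9, 6*pi)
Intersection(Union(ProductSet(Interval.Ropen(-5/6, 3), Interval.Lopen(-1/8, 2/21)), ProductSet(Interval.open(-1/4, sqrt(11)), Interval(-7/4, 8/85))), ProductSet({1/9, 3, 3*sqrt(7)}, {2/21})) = ProductSet({1/9}, {2/21})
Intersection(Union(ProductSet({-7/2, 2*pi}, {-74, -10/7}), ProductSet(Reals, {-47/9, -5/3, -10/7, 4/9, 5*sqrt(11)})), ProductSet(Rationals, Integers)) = ProductSet({-7/2}, {-74})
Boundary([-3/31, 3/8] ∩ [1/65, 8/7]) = {1/65, 3/8}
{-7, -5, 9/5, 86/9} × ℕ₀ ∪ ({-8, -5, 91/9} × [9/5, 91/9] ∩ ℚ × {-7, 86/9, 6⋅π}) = ({-8, -5, 91/9} × {86/9}) ∪ ({-7, -5, 9/5, 86/9} × ℕ₀)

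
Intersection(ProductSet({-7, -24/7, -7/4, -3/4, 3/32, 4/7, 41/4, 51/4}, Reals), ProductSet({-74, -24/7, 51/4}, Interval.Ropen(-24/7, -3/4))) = ProductSet({-24/7, 51/4}, Interval.Ropen(-24/7, -3/4))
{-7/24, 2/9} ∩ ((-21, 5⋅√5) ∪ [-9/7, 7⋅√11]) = {-7/24, 2/9}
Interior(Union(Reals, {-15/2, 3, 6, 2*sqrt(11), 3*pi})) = Reals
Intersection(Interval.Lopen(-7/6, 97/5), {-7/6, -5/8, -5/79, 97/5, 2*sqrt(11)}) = {-5/8, -5/79, 97/5, 2*sqrt(11)}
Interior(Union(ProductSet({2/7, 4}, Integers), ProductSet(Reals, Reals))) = ProductSet(Reals, Reals)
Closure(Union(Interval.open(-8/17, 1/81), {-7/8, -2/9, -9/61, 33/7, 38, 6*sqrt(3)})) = Union({-7/8, 33/7, 38, 6*sqrt(3)}, Interval(-8/17, 1/81))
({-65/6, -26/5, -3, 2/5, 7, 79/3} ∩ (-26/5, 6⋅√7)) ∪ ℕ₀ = {-3, 2/5} ∪ ℕ₀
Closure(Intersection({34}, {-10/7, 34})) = {34}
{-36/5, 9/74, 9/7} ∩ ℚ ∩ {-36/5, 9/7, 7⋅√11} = {-36/5, 9/7}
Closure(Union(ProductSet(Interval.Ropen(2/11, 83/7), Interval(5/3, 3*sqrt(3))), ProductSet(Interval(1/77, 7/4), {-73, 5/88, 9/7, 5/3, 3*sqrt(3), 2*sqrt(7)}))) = Union(ProductSet(Interval(1/77, 7/4), {-73, 5/88, 9/7, 5/3, 3*sqrt(3), 2*sqrt(7)}), ProductSet(Interval(2/11, 83/7), Interval(5/3, 3*sqrt(3))))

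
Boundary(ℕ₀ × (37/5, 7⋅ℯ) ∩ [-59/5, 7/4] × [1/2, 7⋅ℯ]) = {0, 1} × [37/5, 7⋅ℯ]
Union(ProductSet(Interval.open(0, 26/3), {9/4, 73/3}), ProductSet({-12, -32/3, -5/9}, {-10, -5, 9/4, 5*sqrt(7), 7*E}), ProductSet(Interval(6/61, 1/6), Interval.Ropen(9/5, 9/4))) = Union(ProductSet({-12, -32/3, -5/9}, {-10, -5, 9/4, 5*sqrt(7), 7*E}), ProductSet(Interval.open(0, 26/3), {9/4, 73/3}), ProductSet(Interval(6/61, 1/6), Interval.Ropen(9/5, 9/4)))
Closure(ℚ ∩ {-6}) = {-6}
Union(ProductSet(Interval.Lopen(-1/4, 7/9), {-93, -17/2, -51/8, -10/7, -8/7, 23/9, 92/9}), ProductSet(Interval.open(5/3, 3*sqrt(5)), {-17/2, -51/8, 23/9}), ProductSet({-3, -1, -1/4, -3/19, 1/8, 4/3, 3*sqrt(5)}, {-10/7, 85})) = Union(ProductSet({-3, -1, -1/4, -3/19, 1/8, 4/3, 3*sqrt(5)}, {-10/7, 85}), ProductSet(Interval.Lopen(-1/4, 7/9), {-93, -17/2, -51/8, -10/7, -8/7, 23/9, 92/9}), ProductSet(Interval.open(5/3, 3*sqrt(5)), {-17/2, -51/8, 23/9}))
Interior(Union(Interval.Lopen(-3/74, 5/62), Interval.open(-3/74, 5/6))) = Interval.open(-3/74, 5/6)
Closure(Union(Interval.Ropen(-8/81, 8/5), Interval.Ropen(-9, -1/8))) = Union(Interval(-9, -1/8), Interval(-8/81, 8/5))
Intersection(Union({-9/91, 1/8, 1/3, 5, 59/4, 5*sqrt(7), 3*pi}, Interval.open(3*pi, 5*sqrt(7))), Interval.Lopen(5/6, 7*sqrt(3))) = Union({5}, Interval(3*pi, 7*sqrt(3)))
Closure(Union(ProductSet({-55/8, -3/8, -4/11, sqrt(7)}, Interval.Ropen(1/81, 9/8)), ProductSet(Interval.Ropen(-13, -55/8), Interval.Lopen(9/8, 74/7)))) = Union(ProductSet({-13, -55/8}, Interval(9/8, 74/7)), ProductSet({-55/8, -3/8, -4/11, sqrt(7)}, Interval(1/81, 9/8)), ProductSet(Interval(-13, -55/8), {9/8, 74/7}), ProductSet(Interval.Ropen(-13, -55/8), Interval.Lopen(9/8, 74/7)))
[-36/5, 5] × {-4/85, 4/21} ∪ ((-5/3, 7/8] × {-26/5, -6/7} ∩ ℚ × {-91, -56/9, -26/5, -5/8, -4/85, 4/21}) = ([-36/5, 5] × {-4/85, 4/21}) ∪ ((ℚ ∩ (-5/3, 7/8]) × {-26/5})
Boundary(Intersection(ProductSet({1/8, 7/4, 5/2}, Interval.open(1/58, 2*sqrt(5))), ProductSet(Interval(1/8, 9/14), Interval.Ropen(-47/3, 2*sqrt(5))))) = ProductSet({1/8}, Interval(1/58, 2*sqrt(5)))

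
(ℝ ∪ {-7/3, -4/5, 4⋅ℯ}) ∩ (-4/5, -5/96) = (-4/5, -5/96)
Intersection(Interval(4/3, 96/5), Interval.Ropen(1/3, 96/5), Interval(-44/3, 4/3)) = {4/3}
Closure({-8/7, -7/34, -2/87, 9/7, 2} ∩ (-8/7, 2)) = {-7/34, -2/87, 9/7}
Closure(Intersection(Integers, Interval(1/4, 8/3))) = Range(1, 3, 1)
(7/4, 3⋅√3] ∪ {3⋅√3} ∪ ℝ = (-∞, ∞)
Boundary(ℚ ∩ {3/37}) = {3/37}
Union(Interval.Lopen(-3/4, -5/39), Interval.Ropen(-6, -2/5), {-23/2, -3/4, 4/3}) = Union({-23/2, 4/3}, Interval(-6, -5/39))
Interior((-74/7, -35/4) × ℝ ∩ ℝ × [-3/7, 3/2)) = (-74/7, -35/4) × (-3/7, 3/2)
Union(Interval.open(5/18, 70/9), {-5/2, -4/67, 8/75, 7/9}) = Union({-5/2, -4/67, 8/75}, Interval.open(5/18, 70/9))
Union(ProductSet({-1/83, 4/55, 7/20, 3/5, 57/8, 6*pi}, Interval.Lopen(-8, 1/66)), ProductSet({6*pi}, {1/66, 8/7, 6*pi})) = Union(ProductSet({6*pi}, {1/66, 8/7, 6*pi}), ProductSet({-1/83, 4/55, 7/20, 3/5, 57/8, 6*pi}, Interval.Lopen(-8, 1/66)))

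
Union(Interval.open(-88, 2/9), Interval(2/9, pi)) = Interval.Lopen(-88, pi)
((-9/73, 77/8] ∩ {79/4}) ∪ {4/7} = {4/7}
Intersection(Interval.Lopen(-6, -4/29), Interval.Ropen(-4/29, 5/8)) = {-4/29}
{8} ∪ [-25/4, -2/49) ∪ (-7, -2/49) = (-7, -2/49) ∪ {8}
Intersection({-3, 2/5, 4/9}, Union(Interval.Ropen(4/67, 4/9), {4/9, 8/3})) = {2/5, 4/9}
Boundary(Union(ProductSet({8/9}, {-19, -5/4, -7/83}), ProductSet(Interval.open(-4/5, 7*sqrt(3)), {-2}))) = Union(ProductSet({8/9}, {-19, -5/4, -7/83}), ProductSet(Interval(-4/5, 7*sqrt(3)), {-2}))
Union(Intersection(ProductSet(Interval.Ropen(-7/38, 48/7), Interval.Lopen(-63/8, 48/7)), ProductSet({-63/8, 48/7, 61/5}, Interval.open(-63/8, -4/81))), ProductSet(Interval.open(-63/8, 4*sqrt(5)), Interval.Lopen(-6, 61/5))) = ProductSet(Interval.open(-63/8, 4*sqrt(5)), Interval.Lopen(-6, 61/5))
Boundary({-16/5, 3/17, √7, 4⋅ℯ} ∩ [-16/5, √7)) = {-16/5, 3/17}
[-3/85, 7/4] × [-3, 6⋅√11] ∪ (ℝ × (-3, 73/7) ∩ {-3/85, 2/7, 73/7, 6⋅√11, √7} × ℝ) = ([-3/85, 7/4] × [-3, 6⋅√11]) ∪ ({-3/85, 2/7, 73/7, 6⋅√11, √7} × (-3, 73/7))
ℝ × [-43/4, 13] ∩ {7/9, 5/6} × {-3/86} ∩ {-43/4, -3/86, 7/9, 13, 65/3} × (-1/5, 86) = {7/9} × {-3/86}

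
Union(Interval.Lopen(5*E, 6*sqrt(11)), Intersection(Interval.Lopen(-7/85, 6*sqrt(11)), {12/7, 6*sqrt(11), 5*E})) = Union({12/7}, Interval(5*E, 6*sqrt(11)))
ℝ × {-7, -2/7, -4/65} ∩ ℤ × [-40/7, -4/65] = ℤ × {-2/7, -4/65}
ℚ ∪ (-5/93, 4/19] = ℚ ∪ [-5/93, 4/19]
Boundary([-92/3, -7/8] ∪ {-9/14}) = {-92/3, -7/8, -9/14}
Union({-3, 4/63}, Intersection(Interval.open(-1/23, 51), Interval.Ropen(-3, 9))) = Union({-3}, Interval.open(-1/23, 9))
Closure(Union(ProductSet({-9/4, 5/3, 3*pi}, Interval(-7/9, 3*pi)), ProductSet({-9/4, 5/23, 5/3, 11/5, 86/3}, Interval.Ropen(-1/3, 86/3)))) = Union(ProductSet({-9/4, 5/3, 3*pi}, Interval(-7/9, 3*pi)), ProductSet({-9/4, 5/23, 5/3, 11/5, 86/3}, Interval(-1/3, 86/3)))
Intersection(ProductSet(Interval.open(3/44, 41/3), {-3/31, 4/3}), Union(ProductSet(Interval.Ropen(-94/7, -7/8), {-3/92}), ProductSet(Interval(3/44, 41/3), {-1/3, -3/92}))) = EmptySet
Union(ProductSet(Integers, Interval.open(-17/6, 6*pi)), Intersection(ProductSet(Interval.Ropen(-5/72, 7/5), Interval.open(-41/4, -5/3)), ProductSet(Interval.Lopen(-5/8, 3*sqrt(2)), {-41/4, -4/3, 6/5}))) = ProductSet(Integers, Interval.open(-17/6, 6*pi))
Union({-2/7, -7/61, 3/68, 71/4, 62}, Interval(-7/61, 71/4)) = Union({-2/7, 62}, Interval(-7/61, 71/4))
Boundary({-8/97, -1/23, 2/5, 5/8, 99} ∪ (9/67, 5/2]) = {-8/97, -1/23, 9/67, 5/2, 99}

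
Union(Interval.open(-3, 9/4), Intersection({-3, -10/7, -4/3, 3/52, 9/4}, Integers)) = Interval.Ropen(-3, 9/4)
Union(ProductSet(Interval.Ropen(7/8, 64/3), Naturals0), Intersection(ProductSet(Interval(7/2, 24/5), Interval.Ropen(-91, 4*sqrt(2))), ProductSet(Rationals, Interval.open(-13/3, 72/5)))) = Union(ProductSet(Intersection(Interval(7/2, 24/5), Rationals), Interval.open(-13/3, 4*sqrt(2))), ProductSet(Interval.Ropen(7/8, 64/3), Naturals0))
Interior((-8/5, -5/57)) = (-8/5, -5/57)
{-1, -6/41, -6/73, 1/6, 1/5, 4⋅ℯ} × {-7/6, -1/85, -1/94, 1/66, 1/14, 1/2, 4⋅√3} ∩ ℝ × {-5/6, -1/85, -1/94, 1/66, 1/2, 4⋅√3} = {-1, -6/41, -6/73, 1/6, 1/5, 4⋅ℯ} × {-1/85, -1/94, 1/66, 1/2, 4⋅√3}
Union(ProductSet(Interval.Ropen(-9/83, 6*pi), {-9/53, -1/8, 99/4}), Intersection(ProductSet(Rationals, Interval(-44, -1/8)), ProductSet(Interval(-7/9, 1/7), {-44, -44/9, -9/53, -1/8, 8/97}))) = Union(ProductSet(Intersection(Interval(-7/9, 1/7), Rationals), {-44, -44/9, -9/53, -1/8}), ProductSet(Interval.Ropen(-9/83, 6*pi), {-9/53, -1/8, 99/4}))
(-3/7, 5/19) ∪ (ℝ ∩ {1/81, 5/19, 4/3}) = (-3/7, 5/19] ∪ {4/3}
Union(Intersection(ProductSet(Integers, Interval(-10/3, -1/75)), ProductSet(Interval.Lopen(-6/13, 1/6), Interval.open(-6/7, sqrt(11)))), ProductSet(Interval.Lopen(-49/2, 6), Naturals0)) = Union(ProductSet(Interval.Lopen(-49/2, 6), Naturals0), ProductSet(Range(0, 1, 1), Interval.Lopen(-6/7, -1/75)))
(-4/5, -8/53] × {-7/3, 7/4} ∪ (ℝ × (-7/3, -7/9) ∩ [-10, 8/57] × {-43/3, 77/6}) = (-4/5, -8/53] × {-7/3, 7/4}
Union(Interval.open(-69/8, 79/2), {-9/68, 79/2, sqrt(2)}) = Interval.Lopen(-69/8, 79/2)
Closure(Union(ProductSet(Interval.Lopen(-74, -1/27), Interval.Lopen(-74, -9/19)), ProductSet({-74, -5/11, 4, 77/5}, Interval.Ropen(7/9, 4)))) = Union(ProductSet({-74, -1/27}, Interval(-74, -9/19)), ProductSet({-74, -5/11, 4, 77/5}, Interval(7/9, 4)), ProductSet(Interval(-74, -1/27), {-74, -9/19}), ProductSet(Interval.Lopen(-74, -1/27), Interval.Lopen(-74, -9/19)))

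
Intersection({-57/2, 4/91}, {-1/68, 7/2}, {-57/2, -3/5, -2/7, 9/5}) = EmptySet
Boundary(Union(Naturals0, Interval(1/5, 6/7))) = Union(Complement(Naturals0, Interval.open(1/5, 6/7)), {1/5, 6/7})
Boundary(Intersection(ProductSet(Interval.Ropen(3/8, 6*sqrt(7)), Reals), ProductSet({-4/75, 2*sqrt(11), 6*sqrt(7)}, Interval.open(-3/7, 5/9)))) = ProductSet({2*sqrt(11)}, Interval(-3/7, 5/9))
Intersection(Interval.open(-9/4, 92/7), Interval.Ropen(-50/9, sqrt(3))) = Interval.open(-9/4, sqrt(3))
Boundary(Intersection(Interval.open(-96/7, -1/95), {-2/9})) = {-2/9}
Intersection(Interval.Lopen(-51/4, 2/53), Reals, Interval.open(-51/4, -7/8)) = Interval.open(-51/4, -7/8)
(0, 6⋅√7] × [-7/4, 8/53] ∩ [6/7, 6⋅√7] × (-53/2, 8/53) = [6/7, 6⋅√7] × [-7/4, 8/53)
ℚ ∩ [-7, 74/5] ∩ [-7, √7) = ℚ ∩ [-7, √7)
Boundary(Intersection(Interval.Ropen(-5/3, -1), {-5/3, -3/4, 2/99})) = {-5/3}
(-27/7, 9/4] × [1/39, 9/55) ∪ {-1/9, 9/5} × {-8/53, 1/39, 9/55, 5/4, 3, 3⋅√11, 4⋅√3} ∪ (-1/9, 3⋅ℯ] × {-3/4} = ((-1/9, 3⋅ℯ] × {-3/4}) ∪ ((-27/7, 9/4] × [1/39, 9/55)) ∪ ({-1/9, 9/5} × {-8/53, 1/39, 9/55, 5/4, 3, 3⋅√11, 4⋅√3})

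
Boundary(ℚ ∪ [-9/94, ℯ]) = (-∞, -9/94] ∪ [ℯ, ∞)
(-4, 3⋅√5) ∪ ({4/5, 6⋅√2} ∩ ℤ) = (-4, 3⋅√5)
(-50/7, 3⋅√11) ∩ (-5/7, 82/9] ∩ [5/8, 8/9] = [5/8, 8/9]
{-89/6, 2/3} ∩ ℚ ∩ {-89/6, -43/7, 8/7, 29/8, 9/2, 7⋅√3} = {-89/6}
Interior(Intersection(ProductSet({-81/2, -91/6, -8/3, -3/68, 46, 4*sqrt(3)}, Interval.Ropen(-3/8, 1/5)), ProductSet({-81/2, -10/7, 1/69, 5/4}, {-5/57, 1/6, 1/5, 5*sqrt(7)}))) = EmptySet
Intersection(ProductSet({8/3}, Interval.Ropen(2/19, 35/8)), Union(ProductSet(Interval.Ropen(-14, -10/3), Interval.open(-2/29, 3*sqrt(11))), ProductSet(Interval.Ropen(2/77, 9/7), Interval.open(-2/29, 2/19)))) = EmptySet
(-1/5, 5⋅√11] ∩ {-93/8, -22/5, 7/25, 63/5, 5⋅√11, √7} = {7/25, 63/5, 5⋅√11, √7}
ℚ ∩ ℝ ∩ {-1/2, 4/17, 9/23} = {-1/2, 4/17, 9/23}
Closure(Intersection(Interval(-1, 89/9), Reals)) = Interval(-1, 89/9)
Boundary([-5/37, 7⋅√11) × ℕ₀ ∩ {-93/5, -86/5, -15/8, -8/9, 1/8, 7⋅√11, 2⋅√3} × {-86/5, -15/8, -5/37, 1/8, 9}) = {1/8, 2⋅√3} × {9}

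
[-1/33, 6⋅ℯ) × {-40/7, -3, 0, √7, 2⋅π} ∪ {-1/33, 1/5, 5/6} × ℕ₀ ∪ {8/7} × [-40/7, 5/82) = ({-1/33, 1/5, 5/6} × ℕ₀) ∪ ({8/7} × [-40/7, 5/82)) ∪ ([-1/33, 6⋅ℯ) × {-40/7, -3, 0, √7, 2⋅π})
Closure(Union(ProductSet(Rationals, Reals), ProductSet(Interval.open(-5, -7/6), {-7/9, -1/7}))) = ProductSet(Reals, Reals)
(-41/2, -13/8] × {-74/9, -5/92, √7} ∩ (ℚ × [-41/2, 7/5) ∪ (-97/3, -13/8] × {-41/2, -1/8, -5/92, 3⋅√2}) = ((-41/2, -13/8] × {-5/92}) ∪ ((ℚ ∩ (-41/2, -13/8]) × {-74/9, -5/92})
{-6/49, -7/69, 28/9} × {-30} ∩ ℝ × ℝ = {-6/49, -7/69, 28/9} × {-30}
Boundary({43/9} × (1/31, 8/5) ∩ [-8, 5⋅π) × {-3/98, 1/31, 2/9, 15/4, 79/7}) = {43/9} × {2/9}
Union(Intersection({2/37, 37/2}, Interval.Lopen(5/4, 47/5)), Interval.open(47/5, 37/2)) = Interval.open(47/5, 37/2)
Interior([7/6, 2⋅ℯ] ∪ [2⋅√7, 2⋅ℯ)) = (7/6, 2⋅ℯ)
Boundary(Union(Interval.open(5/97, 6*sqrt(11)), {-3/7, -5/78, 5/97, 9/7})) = {-3/7, -5/78, 5/97, 6*sqrt(11)}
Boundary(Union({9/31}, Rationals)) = Reals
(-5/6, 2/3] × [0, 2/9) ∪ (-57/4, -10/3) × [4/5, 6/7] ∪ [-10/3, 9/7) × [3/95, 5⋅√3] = ((-57/4, -10/3) × [4/5, 6/7]) ∪ ((-5/6, 2/3] × [0, 2/9)) ∪ ([-10/3, 9/7) × [3/95, 5⋅√3])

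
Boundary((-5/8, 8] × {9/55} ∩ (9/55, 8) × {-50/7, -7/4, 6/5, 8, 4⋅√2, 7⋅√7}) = ∅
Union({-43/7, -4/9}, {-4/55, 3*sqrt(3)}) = {-43/7, -4/9, -4/55, 3*sqrt(3)}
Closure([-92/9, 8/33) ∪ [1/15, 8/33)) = [-92/9, 8/33]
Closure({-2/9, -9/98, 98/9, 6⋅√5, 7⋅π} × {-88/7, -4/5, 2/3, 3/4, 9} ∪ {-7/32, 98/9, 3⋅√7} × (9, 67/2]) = ({-7/32, 98/9, 3⋅√7} × [9, 67/2]) ∪ ({-2/9, -9/98, 98/9, 6⋅√5, 7⋅π} × {-88/7, -4/5, 2/3, 3/4, 9})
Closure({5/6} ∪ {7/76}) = {7/76, 5/6}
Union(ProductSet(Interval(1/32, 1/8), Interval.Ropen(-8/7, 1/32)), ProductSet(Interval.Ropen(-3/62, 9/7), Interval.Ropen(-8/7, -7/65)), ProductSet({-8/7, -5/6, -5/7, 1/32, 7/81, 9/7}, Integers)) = Union(ProductSet({-8/7, -5/6, -5/7, 1/32, 7/81, 9/7}, Integers), ProductSet(Interval.Ropen(-3/62, 9/7), Interval.Ropen(-8/7, -7/65)), ProductSet(Interval(1/32, 1/8), Interval.Ropen(-8/7, 1/32)))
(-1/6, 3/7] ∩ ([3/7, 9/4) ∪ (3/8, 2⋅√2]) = (3/8, 3/7]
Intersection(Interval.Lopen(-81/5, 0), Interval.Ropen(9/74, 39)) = EmptySet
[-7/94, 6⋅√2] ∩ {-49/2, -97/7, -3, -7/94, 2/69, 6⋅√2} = {-7/94, 2/69, 6⋅√2}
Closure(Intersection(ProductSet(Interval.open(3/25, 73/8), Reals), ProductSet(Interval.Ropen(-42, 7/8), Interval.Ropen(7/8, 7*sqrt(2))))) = Union(ProductSet({3/25, 7/8}, Interval(7/8, 7*sqrt(2))), ProductSet(Interval(3/25, 7/8), {7/8, 7*sqrt(2)}), ProductSet(Interval.open(3/25, 7/8), Interval.Ropen(7/8, 7*sqrt(2))))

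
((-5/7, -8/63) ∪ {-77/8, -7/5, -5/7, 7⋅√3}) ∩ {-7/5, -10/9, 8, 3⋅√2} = {-7/5}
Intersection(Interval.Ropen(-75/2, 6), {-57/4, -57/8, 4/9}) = {-57/4, -57/8, 4/9}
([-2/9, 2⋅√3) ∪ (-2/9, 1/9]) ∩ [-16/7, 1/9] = [-2/9, 1/9]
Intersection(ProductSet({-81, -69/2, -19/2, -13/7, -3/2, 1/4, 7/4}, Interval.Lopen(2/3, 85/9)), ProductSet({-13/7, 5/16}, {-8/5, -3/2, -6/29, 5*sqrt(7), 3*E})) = ProductSet({-13/7}, {3*E})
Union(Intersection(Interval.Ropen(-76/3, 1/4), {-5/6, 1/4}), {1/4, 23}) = {-5/6, 1/4, 23}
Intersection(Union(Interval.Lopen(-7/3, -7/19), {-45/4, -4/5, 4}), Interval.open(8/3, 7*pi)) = {4}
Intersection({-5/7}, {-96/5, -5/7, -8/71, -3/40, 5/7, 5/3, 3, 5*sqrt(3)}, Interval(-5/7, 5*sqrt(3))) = {-5/7}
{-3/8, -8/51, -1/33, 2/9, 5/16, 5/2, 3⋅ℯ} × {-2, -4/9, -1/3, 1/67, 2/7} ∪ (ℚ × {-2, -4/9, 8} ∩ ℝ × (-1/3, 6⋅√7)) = (ℚ × {8}) ∪ ({-3/8, -8/51, -1/33, 2/9, 5/16, 5/2, 3⋅ℯ} × {-2, -4/9, -1/3, 1/67, 2/7})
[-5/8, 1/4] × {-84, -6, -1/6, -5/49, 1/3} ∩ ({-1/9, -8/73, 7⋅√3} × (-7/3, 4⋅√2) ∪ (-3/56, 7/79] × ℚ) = ({-1/9, -8/73} × {-1/6, -5/49, 1/3}) ∪ ((-3/56, 7/79] × {-84, -6, -1/6, -5/49, 1/3})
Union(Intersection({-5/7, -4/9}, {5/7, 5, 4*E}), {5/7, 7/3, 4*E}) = {5/7, 7/3, 4*E}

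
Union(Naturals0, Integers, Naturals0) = Integers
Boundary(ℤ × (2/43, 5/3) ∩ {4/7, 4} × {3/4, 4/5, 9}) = {4} × {3/4, 4/5}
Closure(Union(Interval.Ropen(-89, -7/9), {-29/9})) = Interval(-89, -7/9)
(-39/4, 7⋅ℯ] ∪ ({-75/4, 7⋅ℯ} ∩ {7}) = (-39/4, 7⋅ℯ]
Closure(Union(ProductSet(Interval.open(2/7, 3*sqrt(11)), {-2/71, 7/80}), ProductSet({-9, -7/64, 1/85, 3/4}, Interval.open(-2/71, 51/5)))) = Union(ProductSet({-9, -7/64, 1/85, 3/4}, Interval(-2/71, 51/5)), ProductSet(Interval(2/7, 3*sqrt(11)), {-2/71, 7/80}))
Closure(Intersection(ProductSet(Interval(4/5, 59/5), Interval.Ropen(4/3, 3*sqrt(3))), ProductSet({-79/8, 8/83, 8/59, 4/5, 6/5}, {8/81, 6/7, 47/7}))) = EmptySet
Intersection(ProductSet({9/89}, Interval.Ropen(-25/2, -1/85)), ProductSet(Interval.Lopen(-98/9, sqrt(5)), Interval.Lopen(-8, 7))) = ProductSet({9/89}, Interval.open(-8, -1/85))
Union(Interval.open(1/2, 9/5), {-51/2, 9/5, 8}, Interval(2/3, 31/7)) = Union({-51/2, 8}, Interval.Lopen(1/2, 31/7))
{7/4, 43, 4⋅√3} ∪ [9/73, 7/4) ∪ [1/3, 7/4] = [9/73, 7/4] ∪ {43, 4⋅√3}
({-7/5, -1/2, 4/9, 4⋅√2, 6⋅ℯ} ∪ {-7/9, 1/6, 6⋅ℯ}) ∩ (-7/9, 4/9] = {-1/2, 1/6, 4/9}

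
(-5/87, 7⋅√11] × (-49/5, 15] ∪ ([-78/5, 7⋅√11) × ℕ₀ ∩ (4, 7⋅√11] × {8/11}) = (-5/87, 7⋅√11] × (-49/5, 15]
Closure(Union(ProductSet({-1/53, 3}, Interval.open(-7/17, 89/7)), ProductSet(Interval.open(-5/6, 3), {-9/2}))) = Union(ProductSet({-1/53, 3}, Interval(-7/17, 89/7)), ProductSet(Interval(-5/6, 3), {-9/2}))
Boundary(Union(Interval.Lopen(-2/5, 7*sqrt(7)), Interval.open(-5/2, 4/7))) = {-5/2, 7*sqrt(7)}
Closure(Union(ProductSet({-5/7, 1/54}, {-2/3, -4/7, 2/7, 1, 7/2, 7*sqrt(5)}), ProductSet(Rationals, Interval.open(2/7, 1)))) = Union(ProductSet({-5/7, 1/54}, {-2/3, -4/7, 2/7, 1, 7/2, 7*sqrt(5)}), ProductSet(Reals, Interval(2/7, 1)))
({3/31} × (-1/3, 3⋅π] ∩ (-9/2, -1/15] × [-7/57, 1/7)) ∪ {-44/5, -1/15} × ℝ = {-44/5, -1/15} × ℝ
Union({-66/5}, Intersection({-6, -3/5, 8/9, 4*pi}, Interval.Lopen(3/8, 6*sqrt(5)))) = {-66/5, 8/9, 4*pi}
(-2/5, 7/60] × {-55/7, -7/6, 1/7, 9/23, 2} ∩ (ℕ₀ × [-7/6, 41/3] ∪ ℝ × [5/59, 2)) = ((-2/5, 7/60] × {1/7, 9/23}) ∪ ({0} × {-7/6, 1/7, 9/23, 2})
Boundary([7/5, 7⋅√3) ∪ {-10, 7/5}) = {-10, 7/5, 7⋅√3}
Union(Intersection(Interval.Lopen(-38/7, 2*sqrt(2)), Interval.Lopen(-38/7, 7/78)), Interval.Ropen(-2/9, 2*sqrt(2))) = Interval.open(-38/7, 2*sqrt(2))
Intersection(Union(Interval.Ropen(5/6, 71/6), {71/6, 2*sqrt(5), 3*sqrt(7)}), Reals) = Interval(5/6, 71/6)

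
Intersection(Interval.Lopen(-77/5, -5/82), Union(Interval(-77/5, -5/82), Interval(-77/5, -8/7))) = Interval.Lopen(-77/5, -5/82)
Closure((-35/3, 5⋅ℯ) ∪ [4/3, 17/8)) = [-35/3, 5⋅ℯ]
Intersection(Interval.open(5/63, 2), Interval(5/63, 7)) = Interval.open(5/63, 2)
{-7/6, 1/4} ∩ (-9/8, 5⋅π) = {1/4}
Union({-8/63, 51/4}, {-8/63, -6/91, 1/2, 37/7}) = {-8/63, -6/91, 1/2, 37/7, 51/4}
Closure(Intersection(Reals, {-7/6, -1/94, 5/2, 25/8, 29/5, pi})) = {-7/6, -1/94, 5/2, 25/8, 29/5, pi}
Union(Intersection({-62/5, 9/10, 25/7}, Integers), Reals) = Reals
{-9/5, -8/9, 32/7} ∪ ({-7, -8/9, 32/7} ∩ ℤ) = {-7, -9/5, -8/9, 32/7}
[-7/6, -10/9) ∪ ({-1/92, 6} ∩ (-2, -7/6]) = [-7/6, -10/9)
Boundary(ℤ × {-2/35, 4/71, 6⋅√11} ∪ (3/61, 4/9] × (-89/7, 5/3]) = (ℤ × {6⋅√11}) ∪ ({3/61, 4/9} × [-89/7, 5/3]) ∪ ([3/61, 4/9] × {-89/7, 5/3}) ∪ ((ℤ \ (3/61, 4/9)) × {-2/35, 4/71, 6⋅√11})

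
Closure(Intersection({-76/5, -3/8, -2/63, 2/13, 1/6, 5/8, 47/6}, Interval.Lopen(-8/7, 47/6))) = {-3/8, -2/63, 2/13, 1/6, 5/8, 47/6}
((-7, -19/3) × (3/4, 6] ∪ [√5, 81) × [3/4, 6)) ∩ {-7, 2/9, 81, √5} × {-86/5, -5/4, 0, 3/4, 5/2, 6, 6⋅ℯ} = {√5} × {3/4, 5/2}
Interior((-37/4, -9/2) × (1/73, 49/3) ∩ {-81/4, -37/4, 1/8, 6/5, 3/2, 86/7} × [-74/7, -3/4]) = ∅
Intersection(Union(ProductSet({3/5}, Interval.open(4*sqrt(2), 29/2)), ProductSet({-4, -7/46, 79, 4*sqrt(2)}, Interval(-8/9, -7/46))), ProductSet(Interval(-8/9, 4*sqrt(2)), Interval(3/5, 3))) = EmptySet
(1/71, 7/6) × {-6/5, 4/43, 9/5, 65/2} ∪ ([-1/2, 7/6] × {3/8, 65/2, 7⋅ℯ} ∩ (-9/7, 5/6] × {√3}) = (1/71, 7/6) × {-6/5, 4/43, 9/5, 65/2}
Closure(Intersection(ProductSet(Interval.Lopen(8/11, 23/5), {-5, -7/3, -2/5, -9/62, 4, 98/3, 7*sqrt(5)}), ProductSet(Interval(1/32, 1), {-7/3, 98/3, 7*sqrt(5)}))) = ProductSet(Interval(8/11, 1), {-7/3, 98/3, 7*sqrt(5)})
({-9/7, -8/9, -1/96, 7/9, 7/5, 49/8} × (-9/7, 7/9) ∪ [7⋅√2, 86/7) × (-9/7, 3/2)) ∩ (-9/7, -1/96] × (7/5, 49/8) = ∅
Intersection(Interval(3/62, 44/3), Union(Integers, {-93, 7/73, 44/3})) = Union({7/73, 44/3}, Range(1, 15, 1))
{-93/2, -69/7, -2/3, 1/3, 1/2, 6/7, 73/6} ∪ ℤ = ℤ ∪ {-93/2, -69/7, -2/3, 1/3, 1/2, 6/7, 73/6}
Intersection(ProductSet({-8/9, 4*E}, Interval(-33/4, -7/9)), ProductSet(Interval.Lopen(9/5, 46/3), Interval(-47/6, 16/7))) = ProductSet({4*E}, Interval(-47/6, -7/9))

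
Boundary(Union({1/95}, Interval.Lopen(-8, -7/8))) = {-8, -7/8, 1/95}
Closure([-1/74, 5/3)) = [-1/74, 5/3]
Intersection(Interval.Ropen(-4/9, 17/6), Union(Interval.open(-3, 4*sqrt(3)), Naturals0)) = Union(Interval.Ropen(-4/9, 17/6), Range(0, 3, 1))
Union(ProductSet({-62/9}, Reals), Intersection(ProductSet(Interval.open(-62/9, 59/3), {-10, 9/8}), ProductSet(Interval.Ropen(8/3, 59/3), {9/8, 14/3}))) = Union(ProductSet({-62/9}, Reals), ProductSet(Interval.Ropen(8/3, 59/3), {9/8}))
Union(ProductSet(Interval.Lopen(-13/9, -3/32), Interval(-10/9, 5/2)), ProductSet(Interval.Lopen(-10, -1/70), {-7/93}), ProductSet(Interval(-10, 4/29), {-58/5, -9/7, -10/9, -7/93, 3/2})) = Union(ProductSet(Interval(-10, 4/29), {-58/5, -9/7, -10/9, -7/93, 3/2}), ProductSet(Interval.Lopen(-13/9, -3/32), Interval(-10/9, 5/2)))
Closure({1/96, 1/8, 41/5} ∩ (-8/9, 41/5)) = {1/96, 1/8}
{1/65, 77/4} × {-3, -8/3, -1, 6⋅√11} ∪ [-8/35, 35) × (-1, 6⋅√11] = ({1/65, 77/4} × {-3, -8/3, -1, 6⋅√11}) ∪ ([-8/35, 35) × (-1, 6⋅√11])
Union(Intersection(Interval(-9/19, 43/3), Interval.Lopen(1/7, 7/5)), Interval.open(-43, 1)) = Interval.Lopen(-43, 7/5)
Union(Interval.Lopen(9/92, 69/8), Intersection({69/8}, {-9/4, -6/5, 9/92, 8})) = Interval.Lopen(9/92, 69/8)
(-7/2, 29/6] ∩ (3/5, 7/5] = (3/5, 7/5]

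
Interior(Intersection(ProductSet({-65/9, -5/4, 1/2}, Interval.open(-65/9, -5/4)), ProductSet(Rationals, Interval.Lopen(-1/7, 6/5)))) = EmptySet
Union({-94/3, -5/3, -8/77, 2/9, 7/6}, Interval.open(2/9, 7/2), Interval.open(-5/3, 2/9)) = Union({-94/3}, Interval.Ropen(-5/3, 7/2))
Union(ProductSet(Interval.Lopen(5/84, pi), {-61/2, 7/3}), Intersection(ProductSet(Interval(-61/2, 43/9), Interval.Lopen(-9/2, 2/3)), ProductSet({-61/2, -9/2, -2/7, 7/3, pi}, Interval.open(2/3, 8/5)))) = ProductSet(Interval.Lopen(5/84, pi), {-61/2, 7/3})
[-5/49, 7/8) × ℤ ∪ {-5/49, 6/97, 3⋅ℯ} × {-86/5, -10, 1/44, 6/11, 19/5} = ([-5/49, 7/8) × ℤ) ∪ ({-5/49, 6/97, 3⋅ℯ} × {-86/5, -10, 1/44, 6/11, 19/5})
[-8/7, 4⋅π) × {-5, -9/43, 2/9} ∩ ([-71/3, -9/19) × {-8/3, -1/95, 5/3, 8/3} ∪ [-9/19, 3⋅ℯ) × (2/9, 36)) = ∅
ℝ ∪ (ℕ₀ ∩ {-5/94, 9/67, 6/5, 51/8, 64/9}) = ℝ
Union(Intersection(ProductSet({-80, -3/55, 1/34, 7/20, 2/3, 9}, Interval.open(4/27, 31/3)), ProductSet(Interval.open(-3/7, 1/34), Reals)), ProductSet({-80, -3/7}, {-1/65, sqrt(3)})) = Union(ProductSet({-3/55}, Interval.open(4/27, 31/3)), ProductSet({-80, -3/7}, {-1/65, sqrt(3)}))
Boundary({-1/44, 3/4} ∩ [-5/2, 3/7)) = {-1/44}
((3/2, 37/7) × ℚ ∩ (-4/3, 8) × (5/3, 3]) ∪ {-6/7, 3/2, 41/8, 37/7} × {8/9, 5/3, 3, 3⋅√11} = ((3/2, 37/7) × (ℚ ∩ (5/3, 3])) ∪ ({-6/7, 3/2, 41/8, 37/7} × {8/9, 5/3, 3, 3⋅√11})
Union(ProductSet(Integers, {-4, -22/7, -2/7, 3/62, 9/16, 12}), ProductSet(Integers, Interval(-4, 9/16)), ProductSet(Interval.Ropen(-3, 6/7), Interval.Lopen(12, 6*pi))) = Union(ProductSet(Integers, Union({12}, Interval(-4, 9/16))), ProductSet(Interval.Ropen(-3, 6/7), Interval.Lopen(12, 6*pi)))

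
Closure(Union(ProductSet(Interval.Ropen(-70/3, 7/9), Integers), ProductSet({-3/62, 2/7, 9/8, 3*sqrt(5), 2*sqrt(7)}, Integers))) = ProductSet(Union({9/8, 3*sqrt(5), 2*sqrt(7)}, Interval(-70/3, 7/9)), Integers)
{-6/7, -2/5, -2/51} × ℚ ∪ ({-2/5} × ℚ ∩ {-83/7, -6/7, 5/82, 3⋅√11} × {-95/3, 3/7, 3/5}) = {-6/7, -2/5, -2/51} × ℚ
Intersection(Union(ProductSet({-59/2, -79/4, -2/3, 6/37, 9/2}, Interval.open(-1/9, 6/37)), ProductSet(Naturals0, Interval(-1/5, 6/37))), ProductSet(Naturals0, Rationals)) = ProductSet(Naturals0, Intersection(Interval(-1/5, 6/37), Rationals))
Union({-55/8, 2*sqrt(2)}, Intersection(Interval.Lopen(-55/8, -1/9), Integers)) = Union({-55/8, 2*sqrt(2)}, Range(-6, 0, 1))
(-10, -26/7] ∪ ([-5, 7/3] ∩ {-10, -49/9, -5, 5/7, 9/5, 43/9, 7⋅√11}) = (-10, -26/7] ∪ {5/7, 9/5}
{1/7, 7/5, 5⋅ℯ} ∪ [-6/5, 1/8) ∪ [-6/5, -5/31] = [-6/5, 1/8) ∪ {1/7, 7/5, 5⋅ℯ}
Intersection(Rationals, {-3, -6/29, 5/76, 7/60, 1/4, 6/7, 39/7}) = {-3, -6/29, 5/76, 7/60, 1/4, 6/7, 39/7}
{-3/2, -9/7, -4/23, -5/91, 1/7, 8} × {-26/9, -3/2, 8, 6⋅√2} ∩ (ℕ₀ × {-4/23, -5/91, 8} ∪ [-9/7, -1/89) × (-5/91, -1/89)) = {8} × {8}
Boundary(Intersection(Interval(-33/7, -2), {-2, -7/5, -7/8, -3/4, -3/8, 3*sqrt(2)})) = {-2}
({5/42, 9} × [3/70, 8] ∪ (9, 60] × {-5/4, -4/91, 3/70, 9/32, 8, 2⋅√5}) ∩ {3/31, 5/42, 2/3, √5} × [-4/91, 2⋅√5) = {5/42} × [3/70, 2⋅√5)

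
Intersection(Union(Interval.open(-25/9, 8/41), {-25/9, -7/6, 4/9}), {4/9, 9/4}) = {4/9}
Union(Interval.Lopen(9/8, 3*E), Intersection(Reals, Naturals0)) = Union(Interval.Lopen(9/8, 3*E), Naturals0)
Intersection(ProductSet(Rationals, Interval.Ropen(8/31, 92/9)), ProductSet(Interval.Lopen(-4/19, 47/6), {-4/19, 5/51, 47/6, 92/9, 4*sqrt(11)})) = ProductSet(Intersection(Interval.Lopen(-4/19, 47/6), Rationals), {47/6})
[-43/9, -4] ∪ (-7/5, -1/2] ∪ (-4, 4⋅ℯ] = [-43/9, 4⋅ℯ]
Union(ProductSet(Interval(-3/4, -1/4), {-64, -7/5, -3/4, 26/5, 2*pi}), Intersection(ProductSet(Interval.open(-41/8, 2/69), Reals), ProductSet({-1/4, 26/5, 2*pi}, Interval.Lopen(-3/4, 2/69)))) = Union(ProductSet({-1/4}, Interval.Lopen(-3/4, 2/69)), ProductSet(Interval(-3/4, -1/4), {-64, -7/5, -3/4, 26/5, 2*pi}))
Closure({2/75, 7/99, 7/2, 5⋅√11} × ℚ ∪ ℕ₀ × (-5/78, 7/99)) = (ℕ₀ × [-5/78, 7/99]) ∪ ({2/75, 7/99, 7/2, 5⋅√11} × ℝ)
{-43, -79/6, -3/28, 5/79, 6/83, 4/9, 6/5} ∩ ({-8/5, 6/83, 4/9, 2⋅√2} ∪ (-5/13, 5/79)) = {-3/28, 6/83, 4/9}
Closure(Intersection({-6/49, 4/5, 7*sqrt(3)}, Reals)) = {-6/49, 4/5, 7*sqrt(3)}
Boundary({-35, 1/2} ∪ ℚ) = ℝ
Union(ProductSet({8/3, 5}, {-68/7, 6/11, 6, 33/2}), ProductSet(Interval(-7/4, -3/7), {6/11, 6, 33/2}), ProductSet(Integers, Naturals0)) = Union(ProductSet({8/3, 5}, {-68/7, 6/11, 6, 33/2}), ProductSet(Integers, Naturals0), ProductSet(Interval(-7/4, -3/7), {6/11, 6, 33/2}))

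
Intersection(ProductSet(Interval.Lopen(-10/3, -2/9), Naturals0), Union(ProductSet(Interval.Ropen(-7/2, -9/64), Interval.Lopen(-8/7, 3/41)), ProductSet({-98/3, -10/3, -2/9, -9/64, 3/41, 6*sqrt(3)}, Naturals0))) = Union(ProductSet({-2/9}, Naturals0), ProductSet(Interval.Lopen(-10/3, -2/9), Range(0, 1, 1)))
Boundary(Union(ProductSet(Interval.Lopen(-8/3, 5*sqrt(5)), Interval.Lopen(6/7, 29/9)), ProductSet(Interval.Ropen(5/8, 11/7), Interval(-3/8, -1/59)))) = Union(ProductSet({-8/3, 5*sqrt(5)}, Interval(6/7, 29/9)), ProductSet({5/8, 11/7}, Interval(-3/8, -1/59)), ProductSet(Interval(-8/3, 5*sqrt(5)), {6/7, 29/9}), ProductSet(Interval(5/8, 11/7), {-3/8, -1/59}))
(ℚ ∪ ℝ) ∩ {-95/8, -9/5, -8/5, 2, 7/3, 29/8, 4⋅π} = {-95/8, -9/5, -8/5, 2, 7/3, 29/8, 4⋅π}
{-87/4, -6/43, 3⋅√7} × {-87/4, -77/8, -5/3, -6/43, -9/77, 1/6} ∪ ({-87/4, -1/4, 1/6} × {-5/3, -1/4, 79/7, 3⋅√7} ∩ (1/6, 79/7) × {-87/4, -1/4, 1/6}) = {-87/4, -6/43, 3⋅√7} × {-87/4, -77/8, -5/3, -6/43, -9/77, 1/6}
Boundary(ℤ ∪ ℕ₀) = ℤ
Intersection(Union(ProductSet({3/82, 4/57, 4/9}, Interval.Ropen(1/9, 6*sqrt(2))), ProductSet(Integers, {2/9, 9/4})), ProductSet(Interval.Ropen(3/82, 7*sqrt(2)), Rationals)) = Union(ProductSet({3/82, 4/57, 4/9}, Intersection(Interval.Ropen(1/9, 6*sqrt(2)), Rationals)), ProductSet(Range(1, 10, 1), {2/9, 9/4}))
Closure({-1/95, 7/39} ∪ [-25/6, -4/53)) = [-25/6, -4/53] ∪ {-1/95, 7/39}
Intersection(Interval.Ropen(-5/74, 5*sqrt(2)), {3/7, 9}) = {3/7}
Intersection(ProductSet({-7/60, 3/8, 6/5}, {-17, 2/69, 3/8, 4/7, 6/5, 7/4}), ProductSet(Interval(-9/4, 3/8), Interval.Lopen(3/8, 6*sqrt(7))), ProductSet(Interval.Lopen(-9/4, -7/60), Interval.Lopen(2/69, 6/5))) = ProductSet({-7/60}, {4/7, 6/5})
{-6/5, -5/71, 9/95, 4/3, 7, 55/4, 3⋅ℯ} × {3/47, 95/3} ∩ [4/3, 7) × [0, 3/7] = {4/3} × {3/47}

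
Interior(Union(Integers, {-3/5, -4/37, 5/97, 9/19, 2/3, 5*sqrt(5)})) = EmptySet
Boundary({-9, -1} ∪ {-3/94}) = {-9, -1, -3/94}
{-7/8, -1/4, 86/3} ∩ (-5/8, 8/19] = {-1/4}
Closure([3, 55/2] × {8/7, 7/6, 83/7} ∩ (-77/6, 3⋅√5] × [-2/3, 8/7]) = [3, 3⋅√5] × {8/7}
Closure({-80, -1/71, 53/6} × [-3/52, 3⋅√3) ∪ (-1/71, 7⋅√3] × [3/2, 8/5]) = ({-80, -1/71, 53/6} × [-3/52, 3⋅√3]) ∪ ([-1/71, 7⋅√3] × [3/2, 8/5])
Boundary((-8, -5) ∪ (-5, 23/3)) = {-8, -5, 23/3}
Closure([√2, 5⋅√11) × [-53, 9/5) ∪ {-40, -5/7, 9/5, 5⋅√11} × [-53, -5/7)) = ({-40, -5/7, 5⋅√11} × [-53, -5/7]) ∪ ({5⋅√11, √2} × [-53, 9/5]) ∪ ({-40, -5/7, 9/5, 5⋅√11} × [-53, -5/7)) ∪ ([√2, 5⋅√11] × {-53, 9/5}) ∪ ([√2, 5⋅√11) × [-53, 9/5))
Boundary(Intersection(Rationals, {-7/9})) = {-7/9}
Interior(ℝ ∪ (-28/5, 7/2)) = (-∞, ∞)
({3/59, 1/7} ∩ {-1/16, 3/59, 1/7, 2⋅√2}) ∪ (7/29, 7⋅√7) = {3/59, 1/7} ∪ (7/29, 7⋅√7)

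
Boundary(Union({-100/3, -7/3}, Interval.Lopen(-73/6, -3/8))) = {-100/3, -73/6, -3/8}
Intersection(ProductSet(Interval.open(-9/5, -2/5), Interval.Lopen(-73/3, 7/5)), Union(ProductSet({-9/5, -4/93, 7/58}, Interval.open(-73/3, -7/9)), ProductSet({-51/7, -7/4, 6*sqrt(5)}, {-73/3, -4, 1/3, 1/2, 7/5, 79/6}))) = ProductSet({-7/4}, {-4, 1/3, 1/2, 7/5})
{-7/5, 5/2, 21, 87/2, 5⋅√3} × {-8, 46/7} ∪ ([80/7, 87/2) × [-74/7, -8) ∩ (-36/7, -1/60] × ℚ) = {-7/5, 5/2, 21, 87/2, 5⋅√3} × {-8, 46/7}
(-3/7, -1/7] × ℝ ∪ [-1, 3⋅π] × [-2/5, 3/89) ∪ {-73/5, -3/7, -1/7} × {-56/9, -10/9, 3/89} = ((-3/7, -1/7] × ℝ) ∪ ({-73/5, -3/7, -1/7} × {-56/9, -10/9, 3/89}) ∪ ([-1, 3⋅π] × [-2/5, 3/89))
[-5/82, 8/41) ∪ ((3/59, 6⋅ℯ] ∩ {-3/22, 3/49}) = [-5/82, 8/41)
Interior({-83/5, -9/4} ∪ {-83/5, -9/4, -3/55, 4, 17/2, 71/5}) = ∅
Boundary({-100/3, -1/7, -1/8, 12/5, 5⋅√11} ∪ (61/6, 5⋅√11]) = {-100/3, -1/7, -1/8, 12/5, 61/6, 5⋅√11}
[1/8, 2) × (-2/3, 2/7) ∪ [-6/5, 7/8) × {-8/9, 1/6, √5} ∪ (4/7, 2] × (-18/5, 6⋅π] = ([1/8, 2) × (-2/3, 2/7)) ∪ ([-6/5, 7/8) × {-8/9, 1/6, √5}) ∪ ((4/7, 2] × (-18/5, 6⋅π])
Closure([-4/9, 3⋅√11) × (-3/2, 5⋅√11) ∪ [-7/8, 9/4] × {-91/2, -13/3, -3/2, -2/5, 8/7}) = ([-7/8, 9/4] × {-91/2, -13/3, -3/2, -2/5, 8/7}) ∪ ({-4/9, 3⋅√11} × [-3/2, 5⋅√11]) ∪ ([-4/9, 3⋅√11] × {-3/2, 5⋅√11}) ∪ ([-4/9, 3⋅√11) × (-3/2, 5⋅√11))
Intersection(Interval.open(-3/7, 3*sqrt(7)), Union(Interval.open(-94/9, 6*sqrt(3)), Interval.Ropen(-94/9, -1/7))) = Interval.open(-3/7, 3*sqrt(7))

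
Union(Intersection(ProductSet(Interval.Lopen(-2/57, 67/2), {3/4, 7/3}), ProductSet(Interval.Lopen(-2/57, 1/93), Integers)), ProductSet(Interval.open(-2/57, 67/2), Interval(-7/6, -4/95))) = ProductSet(Interval.open(-2/57, 67/2), Interval(-7/6, -4/95))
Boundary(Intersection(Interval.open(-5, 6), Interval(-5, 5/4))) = {-5, 5/4}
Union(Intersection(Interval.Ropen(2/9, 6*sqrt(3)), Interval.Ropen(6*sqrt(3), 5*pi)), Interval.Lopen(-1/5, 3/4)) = Interval.Lopen(-1/5, 3/4)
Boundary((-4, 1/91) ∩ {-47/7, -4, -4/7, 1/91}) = {-4/7}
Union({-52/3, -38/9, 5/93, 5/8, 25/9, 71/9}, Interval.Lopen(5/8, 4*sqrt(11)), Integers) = Union({-52/3, -38/9, 5/93}, Integers, Interval(5/8, 4*sqrt(11)))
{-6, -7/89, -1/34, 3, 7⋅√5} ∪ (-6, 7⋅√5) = [-6, 7⋅√5]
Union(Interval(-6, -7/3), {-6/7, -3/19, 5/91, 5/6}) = Union({-6/7, -3/19, 5/91, 5/6}, Interval(-6, -7/3))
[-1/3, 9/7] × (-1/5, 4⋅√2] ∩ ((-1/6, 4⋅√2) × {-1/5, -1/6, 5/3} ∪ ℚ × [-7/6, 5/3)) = ((-1/6, 9/7] × {-1/6, 5/3}) ∪ ((ℚ ∩ [-1/3, 9/7]) × (-1/5, 5/3))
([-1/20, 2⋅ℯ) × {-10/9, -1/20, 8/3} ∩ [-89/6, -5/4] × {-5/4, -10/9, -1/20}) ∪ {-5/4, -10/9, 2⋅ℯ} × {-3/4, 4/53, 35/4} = {-5/4, -10/9, 2⋅ℯ} × {-3/4, 4/53, 35/4}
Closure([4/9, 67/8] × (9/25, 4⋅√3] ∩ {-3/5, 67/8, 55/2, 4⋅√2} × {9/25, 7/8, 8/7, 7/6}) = {67/8, 4⋅√2} × {7/8, 8/7, 7/6}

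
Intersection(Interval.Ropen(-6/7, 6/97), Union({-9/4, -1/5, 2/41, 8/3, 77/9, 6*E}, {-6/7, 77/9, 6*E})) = {-6/7, -1/5, 2/41}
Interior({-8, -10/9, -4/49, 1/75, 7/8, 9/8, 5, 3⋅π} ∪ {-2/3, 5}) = ∅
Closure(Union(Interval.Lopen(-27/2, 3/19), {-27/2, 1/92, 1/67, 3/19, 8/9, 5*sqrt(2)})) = Union({8/9, 5*sqrt(2)}, Interval(-27/2, 3/19))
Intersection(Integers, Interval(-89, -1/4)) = Range(-89, 0, 1)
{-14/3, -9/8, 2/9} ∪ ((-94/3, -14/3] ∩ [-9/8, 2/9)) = {-14/3, -9/8, 2/9}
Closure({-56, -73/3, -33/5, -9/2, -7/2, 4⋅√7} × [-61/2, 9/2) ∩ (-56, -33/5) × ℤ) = {-73/3} × {-30, -29, …, 4}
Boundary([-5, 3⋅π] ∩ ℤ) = {-5, -4, …, 9}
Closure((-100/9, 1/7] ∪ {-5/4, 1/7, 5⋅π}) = [-100/9, 1/7] ∪ {5⋅π}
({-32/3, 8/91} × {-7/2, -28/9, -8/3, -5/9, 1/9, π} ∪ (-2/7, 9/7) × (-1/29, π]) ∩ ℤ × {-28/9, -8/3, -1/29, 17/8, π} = {0, 1} × {17/8, π}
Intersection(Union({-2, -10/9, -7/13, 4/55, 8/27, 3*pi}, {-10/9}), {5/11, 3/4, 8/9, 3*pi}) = {3*pi}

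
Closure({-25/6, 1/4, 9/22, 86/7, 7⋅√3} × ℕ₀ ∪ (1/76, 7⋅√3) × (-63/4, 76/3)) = ({-25/6, 1/4, 9/22, 86/7, 7⋅√3} × ℕ₀) ∪ ({1/76, 7⋅√3} × [-63/4, 76/3]) ∪ ([1/76, 7⋅√3] × {-63/4, 76/3}) ∪ ((1/76, 7⋅√3) × (-63/4, 76/3))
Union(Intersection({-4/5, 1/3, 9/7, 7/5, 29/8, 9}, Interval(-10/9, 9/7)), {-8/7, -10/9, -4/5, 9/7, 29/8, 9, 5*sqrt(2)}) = {-8/7, -10/9, -4/5, 1/3, 9/7, 29/8, 9, 5*sqrt(2)}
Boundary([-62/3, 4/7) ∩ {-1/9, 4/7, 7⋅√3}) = {-1/9}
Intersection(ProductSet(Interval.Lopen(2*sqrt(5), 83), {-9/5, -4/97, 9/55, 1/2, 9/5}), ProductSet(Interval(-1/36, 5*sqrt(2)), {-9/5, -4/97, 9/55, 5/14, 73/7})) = ProductSet(Interval.Lopen(2*sqrt(5), 5*sqrt(2)), {-9/5, -4/97, 9/55})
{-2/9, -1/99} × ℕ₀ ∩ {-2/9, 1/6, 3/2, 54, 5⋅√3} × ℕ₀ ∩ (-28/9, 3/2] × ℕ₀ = {-2/9} × ℕ₀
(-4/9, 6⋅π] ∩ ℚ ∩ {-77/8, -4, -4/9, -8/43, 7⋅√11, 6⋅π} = {-8/43}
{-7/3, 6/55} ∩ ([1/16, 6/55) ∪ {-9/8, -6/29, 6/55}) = {6/55}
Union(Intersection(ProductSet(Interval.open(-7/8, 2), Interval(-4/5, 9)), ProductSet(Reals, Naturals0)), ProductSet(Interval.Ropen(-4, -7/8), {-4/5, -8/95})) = Union(ProductSet(Interval.Ropen(-4, -7/8), {-4/5, -8/95}), ProductSet(Interval.open(-7/8, 2), Range(0, 10, 1)))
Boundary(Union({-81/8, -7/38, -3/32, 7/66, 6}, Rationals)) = Reals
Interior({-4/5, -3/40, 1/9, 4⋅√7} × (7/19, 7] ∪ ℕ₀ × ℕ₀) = ∅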